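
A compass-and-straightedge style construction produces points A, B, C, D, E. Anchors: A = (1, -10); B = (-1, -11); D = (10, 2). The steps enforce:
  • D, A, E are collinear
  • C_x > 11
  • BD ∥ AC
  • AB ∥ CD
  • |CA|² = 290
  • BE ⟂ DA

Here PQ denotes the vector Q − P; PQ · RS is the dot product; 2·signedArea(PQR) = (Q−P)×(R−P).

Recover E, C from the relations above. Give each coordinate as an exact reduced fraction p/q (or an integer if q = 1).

C = (12, 3)
E = (-1/5, -58/5)

1. E_x = -1/5  [D, A, E are collinear ∩ BE ⟂ DA]
2. E_y = -58/5  [D, A, E are collinear ∩ BE ⟂ DA]
   → E = (-1/5, -58/5)
3. C_x = 12  [AB ∥ CD ∩ BD ∥ AC]
4. C_y = 3  [AB ∥ CD ∩ BD ∥ AC]
   → C = (12, 3)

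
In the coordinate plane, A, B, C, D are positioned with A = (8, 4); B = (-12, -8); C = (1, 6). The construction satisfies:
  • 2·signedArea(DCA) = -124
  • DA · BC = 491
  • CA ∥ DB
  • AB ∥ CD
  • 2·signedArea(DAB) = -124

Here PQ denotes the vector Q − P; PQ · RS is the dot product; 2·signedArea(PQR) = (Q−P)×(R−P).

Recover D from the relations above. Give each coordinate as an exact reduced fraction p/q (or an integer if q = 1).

D = (-19, -6)

1. D_x = -19  [CA ∥ DB ∩ AB ∥ CD]
2. D_y = -6  [CA ∥ DB ∩ AB ∥ CD]
   → D = (-19, -6)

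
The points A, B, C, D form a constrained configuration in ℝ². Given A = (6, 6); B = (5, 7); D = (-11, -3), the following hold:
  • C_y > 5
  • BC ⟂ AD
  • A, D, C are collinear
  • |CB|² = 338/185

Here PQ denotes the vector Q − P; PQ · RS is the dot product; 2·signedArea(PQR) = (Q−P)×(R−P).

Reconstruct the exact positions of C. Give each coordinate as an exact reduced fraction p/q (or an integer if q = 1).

C = (1042/185, 1074/185)

1. C_x = 1042/185  [A, D, C are collinear ∩ BC ⟂ AD]
2. C_y = 1074/185  [A, D, C are collinear ∩ BC ⟂ AD]
   → C = (1042/185, 1074/185)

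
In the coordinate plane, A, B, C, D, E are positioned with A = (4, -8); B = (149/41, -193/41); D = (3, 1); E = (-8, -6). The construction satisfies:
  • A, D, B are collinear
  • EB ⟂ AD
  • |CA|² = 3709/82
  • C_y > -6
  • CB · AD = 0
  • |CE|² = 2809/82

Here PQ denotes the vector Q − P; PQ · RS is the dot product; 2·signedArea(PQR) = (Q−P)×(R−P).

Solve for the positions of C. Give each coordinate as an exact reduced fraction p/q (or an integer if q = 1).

C = (-179/82, -439/82)

1. C_x = -179/82  [line 1·x + -9·y + -46 = 0 ∩ |CE|² = 2809/82]
2. C_y = -439/82  [line 1·x + -9·y + -46 = 0 ∩ |CE|² = 2809/82]
   → C = (-179/82, -439/82)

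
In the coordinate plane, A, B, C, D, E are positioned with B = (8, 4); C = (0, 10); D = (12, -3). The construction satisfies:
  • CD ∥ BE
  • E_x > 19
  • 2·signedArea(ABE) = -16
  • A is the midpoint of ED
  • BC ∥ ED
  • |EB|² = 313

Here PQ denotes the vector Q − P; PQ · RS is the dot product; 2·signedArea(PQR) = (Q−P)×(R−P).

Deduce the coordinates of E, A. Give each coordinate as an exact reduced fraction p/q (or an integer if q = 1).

1. E_x = 20  [BC ∥ ED ∩ CD ∥ BE]
2. E_y = -9  [BC ∥ ED ∩ CD ∥ BE]
   → E = (20, -9)
3. A_x = 16  [A is the midpoint of ED]
4. A_y = -6  [A is the midpoint of ED]
   → A = (16, -6)

A = (16, -6)
E = (20, -9)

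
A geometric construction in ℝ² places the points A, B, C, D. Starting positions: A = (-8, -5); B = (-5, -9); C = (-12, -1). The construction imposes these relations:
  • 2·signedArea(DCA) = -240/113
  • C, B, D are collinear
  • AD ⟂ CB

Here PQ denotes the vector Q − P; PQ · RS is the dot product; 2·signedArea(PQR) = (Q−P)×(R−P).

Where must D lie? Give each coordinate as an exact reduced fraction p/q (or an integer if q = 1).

1. D_x = -936/113  [C, B, D are collinear ∩ AD ⟂ CB]
2. D_y = -593/113  [C, B, D are collinear ∩ AD ⟂ CB]
   → D = (-936/113, -593/113)

D = (-936/113, -593/113)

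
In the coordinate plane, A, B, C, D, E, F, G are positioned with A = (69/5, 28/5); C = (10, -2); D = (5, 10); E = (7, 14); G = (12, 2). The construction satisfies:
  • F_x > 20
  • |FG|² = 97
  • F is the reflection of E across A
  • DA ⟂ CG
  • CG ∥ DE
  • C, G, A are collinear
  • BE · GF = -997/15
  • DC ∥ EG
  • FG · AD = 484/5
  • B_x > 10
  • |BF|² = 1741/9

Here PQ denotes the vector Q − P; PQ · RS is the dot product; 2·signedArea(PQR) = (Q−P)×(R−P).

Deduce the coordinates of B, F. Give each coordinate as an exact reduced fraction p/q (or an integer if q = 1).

1. F_x = 103/5  [F is the reflection of E across A]
2. F_y = -14/5  [F is the reflection of E across A]
   → F = (103/5, -14/5)
3. B_x = 164/15  [line -43/5·x + 24/5·y + 892/15 = 0 ∩ |BF|² = 1741/9]
4. B_y = 36/5  [line -43/5·x + 24/5·y + 892/15 = 0 ∩ |BF|² = 1741/9]
   → B = (164/15, 36/5)

B = (164/15, 36/5)
F = (103/5, -14/5)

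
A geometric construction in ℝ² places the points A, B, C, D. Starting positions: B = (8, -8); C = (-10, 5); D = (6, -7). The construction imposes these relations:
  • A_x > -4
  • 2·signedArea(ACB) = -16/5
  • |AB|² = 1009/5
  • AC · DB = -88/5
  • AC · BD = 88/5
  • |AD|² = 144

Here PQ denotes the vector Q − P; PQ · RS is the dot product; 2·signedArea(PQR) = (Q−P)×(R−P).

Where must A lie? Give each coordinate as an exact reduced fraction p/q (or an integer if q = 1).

1. A_x = -18/5  [2·signedArea(ACB) = -16/5 ∩ AC · DB = -88/5]
2. A_y = 1/5  [2·signedArea(ACB) = -16/5 ∩ AC · DB = -88/5]
   → A = (-18/5, 1/5)

A = (-18/5, 1/5)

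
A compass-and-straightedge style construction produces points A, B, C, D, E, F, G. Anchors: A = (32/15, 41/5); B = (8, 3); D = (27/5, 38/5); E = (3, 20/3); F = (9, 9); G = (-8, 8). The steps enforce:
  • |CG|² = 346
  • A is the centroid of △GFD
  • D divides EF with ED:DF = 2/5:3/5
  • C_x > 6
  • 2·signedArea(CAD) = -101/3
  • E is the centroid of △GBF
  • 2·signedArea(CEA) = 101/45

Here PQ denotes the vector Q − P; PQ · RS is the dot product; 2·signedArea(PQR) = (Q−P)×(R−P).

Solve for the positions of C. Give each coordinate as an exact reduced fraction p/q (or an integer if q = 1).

1. C_x = 7  [2·signedArea(CAD) = -101/3 ∩ 2·signedArea(CEA) = 101/45]
2. C_y = -3  [2·signedArea(CAD) = -101/3 ∩ 2·signedArea(CEA) = 101/45]
   → C = (7, -3)

C = (7, -3)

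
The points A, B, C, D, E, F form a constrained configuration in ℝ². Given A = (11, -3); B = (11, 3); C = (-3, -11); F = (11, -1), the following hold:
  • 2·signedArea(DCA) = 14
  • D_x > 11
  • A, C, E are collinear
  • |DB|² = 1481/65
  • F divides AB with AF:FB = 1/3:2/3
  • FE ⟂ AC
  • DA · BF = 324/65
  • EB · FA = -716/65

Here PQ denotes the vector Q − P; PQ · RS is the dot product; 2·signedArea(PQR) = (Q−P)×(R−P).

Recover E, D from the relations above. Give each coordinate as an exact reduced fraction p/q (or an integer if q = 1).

1. E_x = 771/65  [A, C, E are collinear ∩ FE ⟂ AC]
2. E_y = -163/65  [A, C, E are collinear ∩ FE ⟂ AC]
   → E = (771/65, -163/65)
3. D_x = 743/65  [2·signedArea(DCA) = 14 ∩ DA · BF = 324/65]
4. D_y = -114/65  [2·signedArea(DCA) = 14 ∩ DA · BF = 324/65]
   → D = (743/65, -114/65)

D = (743/65, -114/65)
E = (771/65, -163/65)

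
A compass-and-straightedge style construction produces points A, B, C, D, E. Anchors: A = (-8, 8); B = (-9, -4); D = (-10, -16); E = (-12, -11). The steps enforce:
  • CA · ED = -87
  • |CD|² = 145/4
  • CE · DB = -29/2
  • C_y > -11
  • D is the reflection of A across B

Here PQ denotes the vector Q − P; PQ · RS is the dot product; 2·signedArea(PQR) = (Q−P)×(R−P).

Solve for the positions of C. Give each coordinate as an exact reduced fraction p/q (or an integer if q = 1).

C = (-19/2, -10)

1. C_x = -19/2  [CA · ED = -87 ∩ CE · DB = -29/2]
2. C_y = -10  [CA · ED = -87 ∩ CE · DB = -29/2]
   → C = (-19/2, -10)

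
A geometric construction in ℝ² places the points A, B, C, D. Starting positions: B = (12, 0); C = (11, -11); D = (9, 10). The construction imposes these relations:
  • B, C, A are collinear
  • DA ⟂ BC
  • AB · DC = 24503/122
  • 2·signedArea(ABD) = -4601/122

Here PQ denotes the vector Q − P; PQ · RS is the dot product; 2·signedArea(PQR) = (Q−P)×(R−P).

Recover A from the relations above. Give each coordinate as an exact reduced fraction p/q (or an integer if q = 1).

A = (1571/122, 1177/122)

1. A_x = 1571/122  [B, C, A are collinear ∩ DA ⟂ BC]
2. A_y = 1177/122  [B, C, A are collinear ∩ DA ⟂ BC]
   → A = (1571/122, 1177/122)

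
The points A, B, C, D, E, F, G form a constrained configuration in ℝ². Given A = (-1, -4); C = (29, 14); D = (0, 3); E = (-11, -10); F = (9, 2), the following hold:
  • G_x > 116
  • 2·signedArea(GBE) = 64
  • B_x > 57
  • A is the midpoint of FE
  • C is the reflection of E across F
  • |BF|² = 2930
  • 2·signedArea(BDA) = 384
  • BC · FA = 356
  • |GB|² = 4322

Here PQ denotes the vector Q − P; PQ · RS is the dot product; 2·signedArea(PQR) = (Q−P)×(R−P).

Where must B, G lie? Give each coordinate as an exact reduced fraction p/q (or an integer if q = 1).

B = (58, 25)
G = (117, 54)

1. B_x = 58  [2·signedArea(BDA) = 384 ∩ BC · FA = 356]
2. B_y = 25  [2·signedArea(BDA) = 384 ∩ BC · FA = 356]
   → B = (58, 25)
3. G_x = 117  [line 35·x + -69·y + -369 = 0 ∩ |GB|² = 4322]
4. G_y = 54  [line 35·x + -69·y + -369 = 0 ∩ |GB|² = 4322]
   → G = (117, 54)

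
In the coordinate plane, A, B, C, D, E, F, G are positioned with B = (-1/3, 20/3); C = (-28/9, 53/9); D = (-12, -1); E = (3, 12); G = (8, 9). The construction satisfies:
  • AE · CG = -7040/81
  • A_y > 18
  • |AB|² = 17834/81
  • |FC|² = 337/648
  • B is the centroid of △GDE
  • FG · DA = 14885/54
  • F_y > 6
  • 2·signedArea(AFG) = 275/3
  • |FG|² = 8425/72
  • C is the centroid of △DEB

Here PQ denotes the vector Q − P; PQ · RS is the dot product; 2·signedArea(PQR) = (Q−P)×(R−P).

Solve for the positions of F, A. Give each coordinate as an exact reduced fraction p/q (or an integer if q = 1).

A = (82/9, 163/9)
F = (-29/12, 73/12)

1. A_x = 82/9  [line -100/9·x + -28/9·y + 12764/81 = 0 ∩ |AB|² = 17834/81]
2. A_y = 163/9  [line -100/9·x + -28/9·y + 12764/81 = 0 ∩ |AB|² = 17834/81]
   → A = (82/9, 163/9)
3. F_x = -29/12  [FG · DA = 14885/54 ∩ 2·signedArea(AFG) = 275/3]
4. F_y = 73/12  [FG · DA = 14885/54 ∩ 2·signedArea(AFG) = 275/3]
   → F = (-29/12, 73/12)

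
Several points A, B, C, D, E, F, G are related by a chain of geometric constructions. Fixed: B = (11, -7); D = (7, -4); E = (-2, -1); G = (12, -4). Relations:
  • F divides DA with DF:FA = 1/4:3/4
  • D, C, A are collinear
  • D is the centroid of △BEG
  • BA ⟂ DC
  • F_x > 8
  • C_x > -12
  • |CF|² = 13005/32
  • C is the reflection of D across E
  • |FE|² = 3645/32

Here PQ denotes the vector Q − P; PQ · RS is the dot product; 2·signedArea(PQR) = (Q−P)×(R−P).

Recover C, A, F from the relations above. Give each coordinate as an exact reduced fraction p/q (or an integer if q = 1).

A = (23/2, -11/2)
C = (-11, 2)
F = (65/8, -35/8)

1. C_x = -11  [C is the reflection of D across E]
2. C_y = 2  [C is the reflection of D across E]
   → C = (-11, 2)
3. A_x = 23/2  [D, C, A are collinear ∩ BA ⟂ DC]
4. A_y = -11/2  [D, C, A are collinear ∩ BA ⟂ DC]
   → A = (23/2, -11/2)
5. F_x = 65/8  [F divides DA with DF:FA = 1/4:3/4]
6. F_y = -35/8  [F divides DA with DF:FA = 1/4:3/4]
   → F = (65/8, -35/8)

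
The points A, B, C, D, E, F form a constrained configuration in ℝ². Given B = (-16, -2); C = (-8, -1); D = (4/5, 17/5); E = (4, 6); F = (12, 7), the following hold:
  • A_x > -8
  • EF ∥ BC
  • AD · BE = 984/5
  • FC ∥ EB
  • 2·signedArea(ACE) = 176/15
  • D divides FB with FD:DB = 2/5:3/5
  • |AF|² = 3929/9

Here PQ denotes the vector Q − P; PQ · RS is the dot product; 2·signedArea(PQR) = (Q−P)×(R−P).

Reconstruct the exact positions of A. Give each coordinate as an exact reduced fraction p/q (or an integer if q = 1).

A = (-116/15, 2/15)

1. A_x = -116/15  [2·signedArea(ACE) = 176/15 ∩ AD · BE = 984/5]
2. A_y = 2/15  [2·signedArea(ACE) = 176/15 ∩ AD · BE = 984/5]
   → A = (-116/15, 2/15)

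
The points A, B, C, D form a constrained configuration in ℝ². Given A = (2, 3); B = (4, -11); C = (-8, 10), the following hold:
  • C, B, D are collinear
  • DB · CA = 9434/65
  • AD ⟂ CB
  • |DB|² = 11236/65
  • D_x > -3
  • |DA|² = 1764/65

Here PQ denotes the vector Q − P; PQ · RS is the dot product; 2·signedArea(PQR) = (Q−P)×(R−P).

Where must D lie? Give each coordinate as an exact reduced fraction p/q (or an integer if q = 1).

1. D_x = -164/65  [C, B, D are collinear ∩ AD ⟂ CB]
2. D_y = 27/65  [C, B, D are collinear ∩ AD ⟂ CB]
   → D = (-164/65, 27/65)

D = (-164/65, 27/65)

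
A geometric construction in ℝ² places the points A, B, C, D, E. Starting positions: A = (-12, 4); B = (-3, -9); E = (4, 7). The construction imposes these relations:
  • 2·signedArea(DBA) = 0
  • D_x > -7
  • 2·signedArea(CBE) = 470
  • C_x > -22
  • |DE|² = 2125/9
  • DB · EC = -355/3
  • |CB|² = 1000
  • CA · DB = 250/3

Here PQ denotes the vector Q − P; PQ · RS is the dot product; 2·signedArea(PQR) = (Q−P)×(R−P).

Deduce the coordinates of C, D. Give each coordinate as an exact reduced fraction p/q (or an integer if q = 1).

1. C_x = -21  [line -16·x + 7·y + -455 = 0 ∩ |CB|² = 1000]
2. C_y = 17  [line -16·x + 7·y + -455 = 0 ∩ |CB|² = 1000]
   → C = (-21, 17)
3. D_x = -6  [CA · DB = 250/3 ∩ 2·signedArea(DBA) = 0]
4. D_y = -14/3  [CA · DB = 250/3 ∩ 2·signedArea(DBA) = 0]
   → D = (-6, -14/3)

C = (-21, 17)
D = (-6, -14/3)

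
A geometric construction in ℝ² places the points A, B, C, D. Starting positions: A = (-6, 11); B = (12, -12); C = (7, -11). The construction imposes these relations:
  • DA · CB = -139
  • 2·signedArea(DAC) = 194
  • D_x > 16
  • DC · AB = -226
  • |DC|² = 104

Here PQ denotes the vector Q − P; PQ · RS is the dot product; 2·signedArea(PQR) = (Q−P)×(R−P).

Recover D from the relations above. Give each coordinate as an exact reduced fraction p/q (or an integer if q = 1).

1. D_x = 17  [DC · AB = -226 ∩ 2·signedArea(DAC) = 194]
2. D_y = -13  [DC · AB = -226 ∩ 2·signedArea(DAC) = 194]
   → D = (17, -13)

D = (17, -13)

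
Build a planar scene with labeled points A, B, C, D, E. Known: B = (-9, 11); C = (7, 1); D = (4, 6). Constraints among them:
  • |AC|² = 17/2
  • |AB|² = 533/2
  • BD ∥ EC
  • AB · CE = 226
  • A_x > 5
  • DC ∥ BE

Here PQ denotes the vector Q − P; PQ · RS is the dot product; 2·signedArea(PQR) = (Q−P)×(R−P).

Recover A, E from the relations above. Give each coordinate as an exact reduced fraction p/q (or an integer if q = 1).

A = (11/2, 7/2)
E = (-6, 6)

1. E_x = -6  [BD ∥ EC ∩ DC ∥ BE]
2. E_y = 6  [BD ∥ EC ∩ DC ∥ BE]
   → E = (-6, 6)
3. A_x = 11/2  [line 13·x + -5·y + -54 = 0 ∩ |AC|² = 17/2]
4. A_y = 7/2  [line 13·x + -5·y + -54 = 0 ∩ |AC|² = 17/2]
   → A = (11/2, 7/2)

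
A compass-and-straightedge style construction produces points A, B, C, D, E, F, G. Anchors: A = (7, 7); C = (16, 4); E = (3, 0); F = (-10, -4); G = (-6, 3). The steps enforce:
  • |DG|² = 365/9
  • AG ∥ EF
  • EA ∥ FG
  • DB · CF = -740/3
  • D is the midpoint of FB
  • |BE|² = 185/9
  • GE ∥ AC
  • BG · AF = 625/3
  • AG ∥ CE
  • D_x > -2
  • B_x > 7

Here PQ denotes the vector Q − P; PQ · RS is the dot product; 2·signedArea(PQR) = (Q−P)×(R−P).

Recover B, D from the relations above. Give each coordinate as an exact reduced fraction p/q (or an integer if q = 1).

1. B_x = 22/3  [line 17·x + 11·y + -418/3 = 0 ∩ |BE|² = 185/9]
2. B_y = 4/3  [line 17·x + 11·y + -418/3 = 0 ∩ |BE|² = 185/9]
   → B = (22/3, 4/3)
3. D_x = -4/3  [D is the midpoint of FB]
4. D_y = -4/3  [D is the midpoint of FB]
   → D = (-4/3, -4/3)

B = (22/3, 4/3)
D = (-4/3, -4/3)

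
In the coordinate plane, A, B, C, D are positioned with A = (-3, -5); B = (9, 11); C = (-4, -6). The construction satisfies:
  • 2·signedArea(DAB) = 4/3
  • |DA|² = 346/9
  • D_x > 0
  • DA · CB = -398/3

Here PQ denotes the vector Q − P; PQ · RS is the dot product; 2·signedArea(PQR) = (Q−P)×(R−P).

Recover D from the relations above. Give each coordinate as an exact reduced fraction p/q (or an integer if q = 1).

1. D_x = 2/3  [2·signedArea(DAB) = 4/3 ∩ DA · CB = -398/3]
2. D_y = 0  [2·signedArea(DAB) = 4/3 ∩ DA · CB = -398/3]
   → D = (2/3, 0)

D = (2/3, 0)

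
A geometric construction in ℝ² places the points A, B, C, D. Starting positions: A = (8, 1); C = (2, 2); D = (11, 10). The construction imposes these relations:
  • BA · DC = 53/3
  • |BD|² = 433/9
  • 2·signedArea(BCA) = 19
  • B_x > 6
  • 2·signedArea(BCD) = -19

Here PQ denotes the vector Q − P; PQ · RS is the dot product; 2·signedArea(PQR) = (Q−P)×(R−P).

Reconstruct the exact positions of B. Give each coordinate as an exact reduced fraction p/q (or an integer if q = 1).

B = (7, 13/3)

1. B_x = 7  [2·signedArea(BCA) = 19 ∩ BA · DC = 53/3]
2. B_y = 13/3  [2·signedArea(BCA) = 19 ∩ BA · DC = 53/3]
   → B = (7, 13/3)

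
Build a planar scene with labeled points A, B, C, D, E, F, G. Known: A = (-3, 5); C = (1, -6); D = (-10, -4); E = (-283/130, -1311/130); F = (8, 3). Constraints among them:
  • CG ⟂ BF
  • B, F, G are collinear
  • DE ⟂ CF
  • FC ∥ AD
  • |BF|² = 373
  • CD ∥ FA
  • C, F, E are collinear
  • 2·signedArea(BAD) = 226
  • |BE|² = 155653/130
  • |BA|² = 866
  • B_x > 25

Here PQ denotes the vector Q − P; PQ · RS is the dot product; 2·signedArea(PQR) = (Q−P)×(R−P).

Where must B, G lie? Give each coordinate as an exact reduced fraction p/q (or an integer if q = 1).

1. B_x = 26  [line 9·x + -7·y + -164 = 0 ∩ |BA|² = 866]
2. B_y = 10  [line 9·x + -7·y + -164 = 0 ∩ |BA|² = 866]
   → B = (26, 10)
3. G_x = -418/373  [B, F, G are collinear ∩ CG ⟂ BF]
4. G_y = -204/373  [B, F, G are collinear ∩ CG ⟂ BF]
   → G = (-418/373, -204/373)

B = (26, 10)
G = (-418/373, -204/373)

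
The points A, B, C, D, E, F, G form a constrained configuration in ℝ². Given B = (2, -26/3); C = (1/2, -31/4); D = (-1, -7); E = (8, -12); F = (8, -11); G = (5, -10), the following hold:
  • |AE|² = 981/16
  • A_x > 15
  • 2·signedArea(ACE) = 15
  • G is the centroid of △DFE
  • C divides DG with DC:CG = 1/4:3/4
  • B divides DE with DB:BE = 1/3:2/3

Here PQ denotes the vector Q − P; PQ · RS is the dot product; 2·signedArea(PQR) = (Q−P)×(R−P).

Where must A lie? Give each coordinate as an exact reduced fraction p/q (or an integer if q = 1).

A = (31/2, -57/4)

1. A_x = 31/2  [line 17/4·x + 15/2·y + 41 = 0 ∩ |AE|² = 981/16]
2. A_y = -57/4  [line 17/4·x + 15/2·y + 41 = 0 ∩ |AE|² = 981/16]
   → A = (31/2, -57/4)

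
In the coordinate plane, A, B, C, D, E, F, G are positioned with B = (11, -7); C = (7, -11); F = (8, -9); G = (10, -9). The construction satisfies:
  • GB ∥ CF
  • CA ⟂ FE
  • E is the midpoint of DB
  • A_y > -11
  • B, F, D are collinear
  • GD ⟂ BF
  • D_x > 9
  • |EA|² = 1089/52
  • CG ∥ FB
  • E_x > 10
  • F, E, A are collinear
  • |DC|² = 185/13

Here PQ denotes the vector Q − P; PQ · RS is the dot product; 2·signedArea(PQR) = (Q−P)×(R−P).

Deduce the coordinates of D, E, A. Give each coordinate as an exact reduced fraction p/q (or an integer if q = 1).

A = (83/13, -131/13)
D = (122/13, -105/13)
E = (265/26, -98/13)

1. D_x = 122/13  [B, F, D are collinear ∩ GD ⟂ BF]
2. D_y = -105/13  [B, F, D are collinear ∩ GD ⟂ BF]
   → D = (122/13, -105/13)
3. E_x = 265/26  [E is the midpoint of DB]
4. E_y = -98/13  [E is the midpoint of DB]
   → E = (265/26, -98/13)
5. A_x = 83/13  [F, E, A are collinear ∩ CA ⟂ FE]
6. A_y = -131/13  [F, E, A are collinear ∩ CA ⟂ FE]
   → A = (83/13, -131/13)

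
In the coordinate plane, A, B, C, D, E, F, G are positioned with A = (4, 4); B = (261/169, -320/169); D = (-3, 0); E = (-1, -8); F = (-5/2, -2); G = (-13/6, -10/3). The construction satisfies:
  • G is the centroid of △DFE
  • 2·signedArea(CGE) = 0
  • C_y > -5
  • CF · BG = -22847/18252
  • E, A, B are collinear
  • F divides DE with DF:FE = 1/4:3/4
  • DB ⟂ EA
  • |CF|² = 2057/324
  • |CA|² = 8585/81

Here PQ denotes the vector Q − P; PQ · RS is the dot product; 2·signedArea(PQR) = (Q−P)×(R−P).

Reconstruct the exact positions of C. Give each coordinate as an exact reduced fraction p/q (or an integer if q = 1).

C = (-17/9, -40/9)

1. C_x = -17/9  [2·signedArea(CGE) = 0 ∩ CF · BG = -22847/18252]
2. C_y = -40/9  [2·signedArea(CGE) = 0 ∩ CF · BG = -22847/18252]
   → C = (-17/9, -40/9)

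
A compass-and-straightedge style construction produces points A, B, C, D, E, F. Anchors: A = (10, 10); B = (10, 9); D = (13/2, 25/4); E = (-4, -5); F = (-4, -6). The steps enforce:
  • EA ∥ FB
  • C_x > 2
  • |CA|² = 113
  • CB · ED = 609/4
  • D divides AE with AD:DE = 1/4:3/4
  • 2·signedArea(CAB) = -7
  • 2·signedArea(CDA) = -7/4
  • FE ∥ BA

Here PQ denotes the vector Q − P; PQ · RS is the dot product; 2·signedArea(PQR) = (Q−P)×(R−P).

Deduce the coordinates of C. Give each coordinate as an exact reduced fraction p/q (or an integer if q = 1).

1. C_x = 3  [2·signedArea(CAB) = -7 ∩ CB · ED = 609/4]
2. C_y = 2  [2·signedArea(CAB) = -7 ∩ CB · ED = 609/4]
   → C = (3, 2)

C = (3, 2)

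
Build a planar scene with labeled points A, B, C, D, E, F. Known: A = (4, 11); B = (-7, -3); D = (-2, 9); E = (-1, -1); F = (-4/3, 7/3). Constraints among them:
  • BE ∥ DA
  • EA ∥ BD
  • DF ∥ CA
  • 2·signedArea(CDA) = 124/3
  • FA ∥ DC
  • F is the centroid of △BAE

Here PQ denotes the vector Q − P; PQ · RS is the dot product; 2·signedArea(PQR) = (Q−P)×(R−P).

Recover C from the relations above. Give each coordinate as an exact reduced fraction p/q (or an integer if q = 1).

C = (10/3, 53/3)

1. C_x = 10/3  [DF ∥ CA ∩ FA ∥ DC]
2. C_y = 53/3  [DF ∥ CA ∩ FA ∥ DC]
   → C = (10/3, 53/3)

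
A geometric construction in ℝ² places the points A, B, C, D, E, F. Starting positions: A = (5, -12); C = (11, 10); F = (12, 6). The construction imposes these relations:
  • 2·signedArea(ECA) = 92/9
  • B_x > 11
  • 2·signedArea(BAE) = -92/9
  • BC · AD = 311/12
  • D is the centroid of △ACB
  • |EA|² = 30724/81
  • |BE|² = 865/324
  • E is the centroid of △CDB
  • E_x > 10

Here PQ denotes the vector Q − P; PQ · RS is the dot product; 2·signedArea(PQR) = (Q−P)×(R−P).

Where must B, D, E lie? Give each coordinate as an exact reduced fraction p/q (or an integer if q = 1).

B = (23/2, 8)
D = (55/6, 2)
E = (95/9, 20/3)

1. E_x = 95/9  [line 22·x + -6·y + -1730/9 = 0 ∩ |EA|² = 30724/81]
2. E_y = 20/3  [line 22·x + -6·y + -1730/9 = 0 ∩ |EA|² = 30724/81]
   → E = (95/9, 20/3)
3. B_x = 23/2  [line -56/3·x + 50/9·y + 1532/9 = 0 ∩ |BE|² = 865/324]
4. B_y = 8  [line -56/3·x + 50/9·y + 1532/9 = 0 ∩ |BE|² = 865/324]
   → B = (23/2, 8)
5. D_x = 55/6  [D is the centroid of △ACB]
6. D_y = 2  [D is the centroid of △ACB]
   → D = (55/6, 2)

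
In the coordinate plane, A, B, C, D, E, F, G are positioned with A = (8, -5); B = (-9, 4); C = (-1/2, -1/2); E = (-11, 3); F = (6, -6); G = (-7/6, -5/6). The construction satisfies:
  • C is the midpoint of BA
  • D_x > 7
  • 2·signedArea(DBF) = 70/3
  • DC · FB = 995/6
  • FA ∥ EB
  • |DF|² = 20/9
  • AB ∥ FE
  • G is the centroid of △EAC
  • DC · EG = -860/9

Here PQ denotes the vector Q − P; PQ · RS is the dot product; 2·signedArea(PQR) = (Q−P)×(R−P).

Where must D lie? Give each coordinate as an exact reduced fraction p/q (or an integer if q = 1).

D = (22/3, -16/3)

1. D_x = 22/3  [DC · FB = 995/6 ∩ 2·signedArea(DBF) = 70/3]
2. D_y = -16/3  [DC · FB = 995/6 ∩ 2·signedArea(DBF) = 70/3]
   → D = (22/3, -16/3)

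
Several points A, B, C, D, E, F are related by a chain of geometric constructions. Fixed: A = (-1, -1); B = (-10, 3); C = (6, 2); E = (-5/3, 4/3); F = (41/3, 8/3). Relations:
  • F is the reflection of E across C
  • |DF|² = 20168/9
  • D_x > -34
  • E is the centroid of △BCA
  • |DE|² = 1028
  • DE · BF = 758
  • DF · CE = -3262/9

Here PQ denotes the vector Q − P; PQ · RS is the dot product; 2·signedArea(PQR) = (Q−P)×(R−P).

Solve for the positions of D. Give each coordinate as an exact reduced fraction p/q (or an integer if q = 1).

1. D_x = -101/3  [DE · BF = 758 ∩ DF · CE = -3262/9]
2. D_y = 10/3  [DE · BF = 758 ∩ DF · CE = -3262/9]
   → D = (-101/3, 10/3)

D = (-101/3, 10/3)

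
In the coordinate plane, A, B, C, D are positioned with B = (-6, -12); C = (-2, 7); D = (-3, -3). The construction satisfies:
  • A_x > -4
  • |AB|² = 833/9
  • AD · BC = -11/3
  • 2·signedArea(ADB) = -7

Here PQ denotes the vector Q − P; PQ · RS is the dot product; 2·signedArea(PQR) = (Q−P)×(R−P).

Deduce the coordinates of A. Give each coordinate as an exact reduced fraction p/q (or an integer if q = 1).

A = (-11/3, -8/3)

1. A_x = -11/3  [2·signedArea(ADB) = -7 ∩ AD · BC = -11/3]
2. A_y = -8/3  [2·signedArea(ADB) = -7 ∩ AD · BC = -11/3]
   → A = (-11/3, -8/3)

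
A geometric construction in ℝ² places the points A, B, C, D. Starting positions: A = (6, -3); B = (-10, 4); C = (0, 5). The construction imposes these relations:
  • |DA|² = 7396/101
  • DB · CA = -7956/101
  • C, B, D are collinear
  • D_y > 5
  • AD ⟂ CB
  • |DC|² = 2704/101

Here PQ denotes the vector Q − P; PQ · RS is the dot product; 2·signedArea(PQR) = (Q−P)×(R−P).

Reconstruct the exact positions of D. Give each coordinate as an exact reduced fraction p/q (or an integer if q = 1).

D = (520/101, 557/101)

1. D_x = 520/101  [C, B, D are collinear ∩ AD ⟂ CB]
2. D_y = 557/101  [C, B, D are collinear ∩ AD ⟂ CB]
   → D = (520/101, 557/101)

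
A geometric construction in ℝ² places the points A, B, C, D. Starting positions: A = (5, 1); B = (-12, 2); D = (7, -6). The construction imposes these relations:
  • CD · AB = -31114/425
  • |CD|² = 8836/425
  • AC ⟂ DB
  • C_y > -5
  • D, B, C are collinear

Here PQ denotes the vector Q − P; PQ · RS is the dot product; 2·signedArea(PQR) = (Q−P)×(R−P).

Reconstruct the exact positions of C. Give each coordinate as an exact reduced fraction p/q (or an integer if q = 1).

1. C_x = 1189/425  [D, B, C are collinear ∩ AC ⟂ DB]
2. C_y = -1798/425  [D, B, C are collinear ∩ AC ⟂ DB]
   → C = (1189/425, -1798/425)

C = (1189/425, -1798/425)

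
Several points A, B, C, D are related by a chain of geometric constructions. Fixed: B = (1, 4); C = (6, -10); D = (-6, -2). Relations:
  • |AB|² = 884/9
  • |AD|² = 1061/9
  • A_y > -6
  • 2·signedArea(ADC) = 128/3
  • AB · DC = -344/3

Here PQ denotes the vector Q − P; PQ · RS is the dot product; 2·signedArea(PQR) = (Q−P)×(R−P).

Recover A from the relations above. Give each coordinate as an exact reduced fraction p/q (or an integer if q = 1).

1. A_x = 13/3  [AB · DC = -344/3 ∩ 2·signedArea(ADC) = 128/3]
2. A_y = -16/3  [AB · DC = -344/3 ∩ 2·signedArea(ADC) = 128/3]
   → A = (13/3, -16/3)

A = (13/3, -16/3)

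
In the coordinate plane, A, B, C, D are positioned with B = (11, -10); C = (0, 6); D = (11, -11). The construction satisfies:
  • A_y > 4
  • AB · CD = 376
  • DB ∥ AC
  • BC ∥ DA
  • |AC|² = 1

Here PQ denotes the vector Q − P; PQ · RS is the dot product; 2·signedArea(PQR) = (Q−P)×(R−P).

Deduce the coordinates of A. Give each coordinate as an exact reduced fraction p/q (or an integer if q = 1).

1. A_x = 0  [DB ∥ AC ∩ BC ∥ DA]
2. A_y = 5  [DB ∥ AC ∩ BC ∥ DA]
   → A = (0, 5)

A = (0, 5)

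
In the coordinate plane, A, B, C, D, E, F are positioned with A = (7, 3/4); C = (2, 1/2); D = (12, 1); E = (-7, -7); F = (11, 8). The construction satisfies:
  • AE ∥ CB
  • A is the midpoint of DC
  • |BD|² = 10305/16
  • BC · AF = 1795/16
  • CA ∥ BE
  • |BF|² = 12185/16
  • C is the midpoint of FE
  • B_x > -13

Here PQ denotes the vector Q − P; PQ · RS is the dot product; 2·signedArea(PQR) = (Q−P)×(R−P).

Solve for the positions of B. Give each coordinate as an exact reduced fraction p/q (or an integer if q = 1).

B = (-12, -29/4)

1. B_x = -12  [CA ∥ BE ∩ AE ∥ CB]
2. B_y = -29/4  [CA ∥ BE ∩ AE ∥ CB]
   → B = (-12, -29/4)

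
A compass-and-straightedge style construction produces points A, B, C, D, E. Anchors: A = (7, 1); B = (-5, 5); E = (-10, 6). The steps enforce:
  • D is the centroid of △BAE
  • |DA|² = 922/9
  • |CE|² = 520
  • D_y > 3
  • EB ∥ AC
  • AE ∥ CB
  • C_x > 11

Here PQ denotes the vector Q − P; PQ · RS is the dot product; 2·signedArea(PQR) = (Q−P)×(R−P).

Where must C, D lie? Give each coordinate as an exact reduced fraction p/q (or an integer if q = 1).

1. C_x = 12  [AE ∥ CB ∩ EB ∥ AC]
2. C_y = 0  [AE ∥ CB ∩ EB ∥ AC]
   → C = (12, 0)
3. D_x = -8/3  [D is the centroid of △BAE]
4. D_y = 4  [D is the centroid of △BAE]
   → D = (-8/3, 4)

C = (12, 0)
D = (-8/3, 4)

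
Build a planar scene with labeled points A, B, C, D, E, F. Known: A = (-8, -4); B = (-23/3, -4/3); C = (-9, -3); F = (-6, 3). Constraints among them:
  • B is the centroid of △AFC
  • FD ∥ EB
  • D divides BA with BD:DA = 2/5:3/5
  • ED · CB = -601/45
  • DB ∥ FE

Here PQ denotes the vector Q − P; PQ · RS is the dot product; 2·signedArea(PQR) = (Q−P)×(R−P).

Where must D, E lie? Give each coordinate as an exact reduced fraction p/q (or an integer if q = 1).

1. D_x = -39/5  [D divides BA with BD:DA = 2/5:3/5]
2. D_y = -12/5  [D divides BA with BD:DA = 2/5:3/5]
   → D = (-39/5, -12/5)
3. E_x = -88/15  [FD ∥ EB ∩ DB ∥ FE]
4. E_y = 61/15  [FD ∥ EB ∩ DB ∥ FE]
   → E = (-88/15, 61/15)

D = (-39/5, -12/5)
E = (-88/15, 61/15)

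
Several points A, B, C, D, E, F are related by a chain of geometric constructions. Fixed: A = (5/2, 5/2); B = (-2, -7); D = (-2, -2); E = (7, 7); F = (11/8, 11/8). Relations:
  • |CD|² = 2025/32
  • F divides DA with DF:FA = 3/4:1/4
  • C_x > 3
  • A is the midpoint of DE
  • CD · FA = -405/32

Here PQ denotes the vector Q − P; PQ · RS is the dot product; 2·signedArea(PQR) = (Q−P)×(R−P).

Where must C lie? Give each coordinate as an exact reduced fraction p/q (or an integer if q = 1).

1. C_x = 29/8  [line -9/8·x + -9/8·y + 261/32 = 0 ∩ |CD|² = 2025/32]
2. C_y = 29/8  [line -9/8·x + -9/8·y + 261/32 = 0 ∩ |CD|² = 2025/32]
   → C = (29/8, 29/8)

C = (29/8, 29/8)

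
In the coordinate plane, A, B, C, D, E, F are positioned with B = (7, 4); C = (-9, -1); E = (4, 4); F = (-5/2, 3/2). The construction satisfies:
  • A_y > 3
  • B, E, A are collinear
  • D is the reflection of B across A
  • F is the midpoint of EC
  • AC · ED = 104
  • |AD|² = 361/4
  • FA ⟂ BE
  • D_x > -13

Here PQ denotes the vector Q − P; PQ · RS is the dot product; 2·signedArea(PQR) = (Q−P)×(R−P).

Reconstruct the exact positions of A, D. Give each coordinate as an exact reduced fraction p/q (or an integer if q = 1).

A = (-5/2, 4)
D = (-12, 4)

1. A_x = -5/2  [B, E, A are collinear ∩ FA ⟂ BE]
2. A_y = 4  [B, E, A are collinear ∩ FA ⟂ BE]
   → A = (-5/2, 4)
3. D_x = -12  [D is the reflection of B across A]
4. D_y = 4  [D is the reflection of B across A]
   → D = (-12, 4)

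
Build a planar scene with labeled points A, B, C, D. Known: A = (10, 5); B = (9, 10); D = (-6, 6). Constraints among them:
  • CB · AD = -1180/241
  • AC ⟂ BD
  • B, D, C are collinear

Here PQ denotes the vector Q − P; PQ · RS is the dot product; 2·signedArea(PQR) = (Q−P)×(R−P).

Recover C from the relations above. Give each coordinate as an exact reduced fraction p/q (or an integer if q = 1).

1. C_x = 2094/241  [B, D, C are collinear ∩ AC ⟂ BD]
2. C_y = 2390/241  [B, D, C are collinear ∩ AC ⟂ BD]
   → C = (2094/241, 2390/241)

C = (2094/241, 2390/241)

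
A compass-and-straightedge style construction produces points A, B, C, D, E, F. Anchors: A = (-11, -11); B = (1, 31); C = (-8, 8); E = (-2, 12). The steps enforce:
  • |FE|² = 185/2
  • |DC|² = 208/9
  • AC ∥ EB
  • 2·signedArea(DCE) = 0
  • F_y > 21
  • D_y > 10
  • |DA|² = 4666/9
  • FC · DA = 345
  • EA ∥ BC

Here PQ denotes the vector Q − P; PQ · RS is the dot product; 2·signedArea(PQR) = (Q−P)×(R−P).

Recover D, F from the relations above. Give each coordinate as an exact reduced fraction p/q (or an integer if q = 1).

1. D_x = -4  [line -4·x + 6·y + -80 = 0 ∩ |DC|² = 208/9]
2. D_y = 32/3  [line -4·x + 6·y + -80 = 0 ∩ |DC|² = 208/9]
   → D = (-4, 32/3)
3. F_x = -1/2  [line 7·x + 65/3·y + -1387/3 = 0 ∩ |FE|² = 185/2]
4. F_y = 43/2  [line 7·x + 65/3·y + -1387/3 = 0 ∩ |FE|² = 185/2]
   → F = (-1/2, 43/2)

D = (-4, 32/3)
F = (-1/2, 43/2)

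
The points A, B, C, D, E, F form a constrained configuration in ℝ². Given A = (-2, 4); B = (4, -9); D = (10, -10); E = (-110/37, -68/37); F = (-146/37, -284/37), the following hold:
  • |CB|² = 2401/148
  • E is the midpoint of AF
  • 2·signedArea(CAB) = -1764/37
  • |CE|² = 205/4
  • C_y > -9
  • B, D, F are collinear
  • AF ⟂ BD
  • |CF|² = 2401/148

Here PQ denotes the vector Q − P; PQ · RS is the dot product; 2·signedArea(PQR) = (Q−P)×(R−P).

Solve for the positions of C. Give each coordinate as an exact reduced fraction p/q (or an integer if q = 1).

1. C_x = 1/37  [line 13·x + 6·y + 1838/37 = 0 ∩ |CB|² = 2401/148]
2. C_y = -617/74  [line 13·x + 6·y + 1838/37 = 0 ∩ |CB|² = 2401/148]
   → C = (1/37, -617/74)

C = (1/37, -617/74)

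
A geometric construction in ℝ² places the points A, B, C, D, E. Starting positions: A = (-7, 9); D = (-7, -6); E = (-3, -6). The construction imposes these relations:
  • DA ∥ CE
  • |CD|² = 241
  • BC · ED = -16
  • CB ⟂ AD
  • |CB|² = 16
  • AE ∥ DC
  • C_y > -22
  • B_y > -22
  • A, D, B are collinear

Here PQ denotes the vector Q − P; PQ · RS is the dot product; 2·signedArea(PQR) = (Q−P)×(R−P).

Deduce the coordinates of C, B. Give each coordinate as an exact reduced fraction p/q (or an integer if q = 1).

1. C_x = -3  [DA ∥ CE ∩ AE ∥ DC]
2. C_y = -21  [DA ∥ CE ∩ AE ∥ DC]
   → C = (-3, -21)
3. B_x = -7  [A, D, B are collinear ∩ CB ⟂ AD]
4. B_y = -21  [A, D, B are collinear ∩ CB ⟂ AD]
   → B = (-7, -21)

B = (-7, -21)
C = (-3, -21)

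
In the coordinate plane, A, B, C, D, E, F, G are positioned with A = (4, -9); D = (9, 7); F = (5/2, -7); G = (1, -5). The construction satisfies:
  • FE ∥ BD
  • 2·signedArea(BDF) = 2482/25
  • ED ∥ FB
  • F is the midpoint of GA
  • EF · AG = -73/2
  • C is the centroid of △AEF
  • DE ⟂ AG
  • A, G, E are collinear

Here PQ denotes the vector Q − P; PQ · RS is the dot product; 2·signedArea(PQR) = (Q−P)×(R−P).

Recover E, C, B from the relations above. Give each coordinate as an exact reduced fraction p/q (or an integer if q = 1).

1. E_x = -47/25  [A, G, E are collinear ∩ DE ⟂ AG]
2. E_y = -29/25  [A, G, E are collinear ∩ DE ⟂ AG]
   → E = (-47/25, -29/25)
3. C_x = 77/50  [C is the centroid of △AEF]
4. C_y = -143/25  [C is the centroid of △AEF]
   → C = (77/50, -143/25)
5. B_x = 669/50  [FE ∥ BD ∩ ED ∥ FB]
6. B_y = 29/25  [FE ∥ BD ∩ ED ∥ FB]
   → B = (669/50, 29/25)

B = (669/50, 29/25)
C = (77/50, -143/25)
E = (-47/25, -29/25)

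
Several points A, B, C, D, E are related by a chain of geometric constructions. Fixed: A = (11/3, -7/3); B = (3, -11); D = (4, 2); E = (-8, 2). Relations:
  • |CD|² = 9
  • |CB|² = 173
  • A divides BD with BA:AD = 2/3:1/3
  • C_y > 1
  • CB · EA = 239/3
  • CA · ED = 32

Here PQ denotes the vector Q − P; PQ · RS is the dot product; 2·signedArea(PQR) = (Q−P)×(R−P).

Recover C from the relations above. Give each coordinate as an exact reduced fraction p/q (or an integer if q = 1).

1. C_x = 1  [CA · ED = 32 ∩ CB · EA = 239/3]
2. C_y = 2  [CA · ED = 32 ∩ CB · EA = 239/3]
   → C = (1, 2)

C = (1, 2)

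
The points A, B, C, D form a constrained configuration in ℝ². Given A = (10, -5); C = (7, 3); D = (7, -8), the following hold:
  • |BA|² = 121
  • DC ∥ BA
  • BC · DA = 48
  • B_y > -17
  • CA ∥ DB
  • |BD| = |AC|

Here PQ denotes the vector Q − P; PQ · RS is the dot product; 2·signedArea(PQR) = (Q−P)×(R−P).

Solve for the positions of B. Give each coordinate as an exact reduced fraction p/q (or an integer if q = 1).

1. B_x = 10  [DC ∥ BA ∩ CA ∥ DB]
2. B_y = -16  [DC ∥ BA ∩ CA ∥ DB]
   → B = (10, -16)

B = (10, -16)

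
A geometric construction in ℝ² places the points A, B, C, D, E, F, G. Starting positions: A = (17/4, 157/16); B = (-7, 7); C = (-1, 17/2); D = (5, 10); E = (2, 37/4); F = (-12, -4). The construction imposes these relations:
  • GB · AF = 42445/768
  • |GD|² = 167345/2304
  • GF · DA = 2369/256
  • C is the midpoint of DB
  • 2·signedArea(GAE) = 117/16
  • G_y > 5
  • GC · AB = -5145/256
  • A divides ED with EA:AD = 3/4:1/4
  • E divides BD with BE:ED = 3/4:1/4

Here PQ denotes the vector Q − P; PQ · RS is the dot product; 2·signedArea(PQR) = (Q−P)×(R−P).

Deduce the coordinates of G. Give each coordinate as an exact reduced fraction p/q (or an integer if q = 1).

1. G_x = -23/12  [2·signedArea(GAE) = 117/16 ∩ GF · DA = 2369/256]
2. G_y = 241/48  [2·signedArea(GAE) = 117/16 ∩ GF · DA = 2369/256]
   → G = (-23/12, 241/48)

G = (-23/12, 241/48)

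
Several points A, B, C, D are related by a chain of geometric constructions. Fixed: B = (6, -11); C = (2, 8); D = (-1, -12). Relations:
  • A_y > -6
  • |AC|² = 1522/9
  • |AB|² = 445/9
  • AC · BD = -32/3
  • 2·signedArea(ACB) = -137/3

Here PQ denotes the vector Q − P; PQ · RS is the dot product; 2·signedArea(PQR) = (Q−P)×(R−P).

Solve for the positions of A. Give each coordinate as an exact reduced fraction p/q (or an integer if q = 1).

A = (7/3, -5)

1. A_x = 7/3  [AC · BD = -32/3 ∩ 2·signedArea(ACB) = -137/3]
2. A_y = -5  [AC · BD = -32/3 ∩ 2·signedArea(ACB) = -137/3]
   → A = (7/3, -5)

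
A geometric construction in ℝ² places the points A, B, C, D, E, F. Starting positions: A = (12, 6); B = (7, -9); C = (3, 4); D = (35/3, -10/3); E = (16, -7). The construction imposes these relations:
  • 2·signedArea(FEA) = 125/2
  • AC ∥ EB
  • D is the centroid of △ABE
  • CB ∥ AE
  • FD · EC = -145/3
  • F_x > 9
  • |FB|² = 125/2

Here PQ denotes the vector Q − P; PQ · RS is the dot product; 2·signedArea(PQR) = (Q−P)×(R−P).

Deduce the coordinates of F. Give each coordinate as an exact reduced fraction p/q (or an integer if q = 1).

F = (19/2, -3/2)

1. F_x = 19/2  [2·signedArea(FEA) = 125/2 ∩ FD · EC = -145/3]
2. F_y = -3/2  [2·signedArea(FEA) = 125/2 ∩ FD · EC = -145/3]
   → F = (19/2, -3/2)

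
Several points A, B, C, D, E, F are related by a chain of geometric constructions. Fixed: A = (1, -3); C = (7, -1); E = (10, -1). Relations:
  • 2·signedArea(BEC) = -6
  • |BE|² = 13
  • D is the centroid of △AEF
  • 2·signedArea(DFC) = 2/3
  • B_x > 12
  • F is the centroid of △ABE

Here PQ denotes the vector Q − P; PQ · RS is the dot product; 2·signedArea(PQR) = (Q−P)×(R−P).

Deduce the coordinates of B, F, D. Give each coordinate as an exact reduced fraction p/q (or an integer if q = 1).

1. B_y = 1  [2·signedArea(BEC) = -6]
2. B_x = 13  [|BE|² = 13]
   → B = (13, 1)
3. F_x = 8  [F is the centroid of △ABE]
4. F_y = -1  [F is the centroid of △ABE]
   → F = (8, -1)
5. D_x = 19/3  [D is the centroid of △AEF]
6. D_y = -5/3  [D is the centroid of △AEF]
   → D = (19/3, -5/3)

B = (13, 1)
D = (19/3, -5/3)
F = (8, -1)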